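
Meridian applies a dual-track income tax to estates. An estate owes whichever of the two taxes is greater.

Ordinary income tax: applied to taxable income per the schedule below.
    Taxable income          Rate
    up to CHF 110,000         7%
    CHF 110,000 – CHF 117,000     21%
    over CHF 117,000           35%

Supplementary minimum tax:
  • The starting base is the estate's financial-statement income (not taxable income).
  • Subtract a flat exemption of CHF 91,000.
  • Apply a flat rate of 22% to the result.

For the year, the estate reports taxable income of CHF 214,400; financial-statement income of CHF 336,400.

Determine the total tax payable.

CHF 53,988

Ordinary income tax:
  CHF 110,000 × 7% = CHF 7,700
  CHF 7,000 × 21% = CHF 1,470
  CHF 97,400 × 35% = CHF 34,090
  → CHF 43,260

Supplementary minimum tax:
  Base (financial-statement income): CHF 336,400
  Less exemption CHF 91,000 → base CHF 245,400
  CHF 245,400 × 22% = CHF 53,988

CHF 53,988 > CHF 43,260, so the supplementary minimum tax is the binding amount.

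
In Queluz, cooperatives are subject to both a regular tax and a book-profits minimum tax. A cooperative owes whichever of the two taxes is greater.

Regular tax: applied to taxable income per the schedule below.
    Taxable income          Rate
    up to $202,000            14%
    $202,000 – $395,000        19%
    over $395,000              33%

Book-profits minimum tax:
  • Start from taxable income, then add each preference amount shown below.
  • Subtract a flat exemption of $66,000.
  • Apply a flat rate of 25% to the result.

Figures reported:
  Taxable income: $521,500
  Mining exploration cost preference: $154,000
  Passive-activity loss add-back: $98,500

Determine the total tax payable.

Book-profits minimum tax:
  Adjusted income: $521,500 + $154,000 + $98,500 = $774,000
  Less exemption $66,000 → base $708,000
  $708,000 × 25% = $177,000

Regular tax:
  $202,000 × 14% = $28,280
  $193,000 × 19% = $36,670
  $126,500 × 33% = $41,745
  → $106,695

$177,000 > $106,695, so the book-profits minimum tax is the binding amount.

$177,000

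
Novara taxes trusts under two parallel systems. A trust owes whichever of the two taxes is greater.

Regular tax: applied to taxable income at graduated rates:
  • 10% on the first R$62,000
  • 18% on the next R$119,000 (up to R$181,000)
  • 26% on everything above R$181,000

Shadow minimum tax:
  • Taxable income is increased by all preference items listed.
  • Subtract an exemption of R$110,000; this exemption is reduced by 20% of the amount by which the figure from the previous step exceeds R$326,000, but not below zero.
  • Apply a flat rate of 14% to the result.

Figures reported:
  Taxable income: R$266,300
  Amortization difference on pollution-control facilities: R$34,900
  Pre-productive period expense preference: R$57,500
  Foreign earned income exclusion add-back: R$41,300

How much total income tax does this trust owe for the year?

R$49,798

Regular tax:
  R$62,000 × 10% = R$6,200
  R$119,000 × 18% = R$21,420
  R$85,300 × 26% = R$22,178
  → R$49,798

Shadow minimum tax:
  Adjusted income: R$266,300 + R$34,900 + R$57,500 + R$41,300 = R$400,000
  Exemption: R$110,000 − 20% × (R$400,000 − R$326,000) = R$110,000 − R$14,800 = R$95,200
  Base: R$400,000 − R$95,200 = R$304,800
  R$304,800 × 14% = R$42,672

R$49,798 > R$42,672, so the regular tax governs.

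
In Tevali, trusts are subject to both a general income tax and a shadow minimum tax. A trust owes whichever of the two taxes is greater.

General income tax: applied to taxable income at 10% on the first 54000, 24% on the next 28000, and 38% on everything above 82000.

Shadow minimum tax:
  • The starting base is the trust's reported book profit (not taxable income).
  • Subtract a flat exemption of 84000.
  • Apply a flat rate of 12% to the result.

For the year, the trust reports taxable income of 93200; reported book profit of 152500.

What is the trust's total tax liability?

16376

General income tax:
  54000 × 10% = 5400
  28000 × 24% = 6720
  11200 × 38% = 4256
  → 16376

Shadow minimum tax:
  Base (reported book profit): 152500
  Less exemption 84000 → base 68500
  68500 × 12% = 8220

16376 > 8220, so the general income tax governs.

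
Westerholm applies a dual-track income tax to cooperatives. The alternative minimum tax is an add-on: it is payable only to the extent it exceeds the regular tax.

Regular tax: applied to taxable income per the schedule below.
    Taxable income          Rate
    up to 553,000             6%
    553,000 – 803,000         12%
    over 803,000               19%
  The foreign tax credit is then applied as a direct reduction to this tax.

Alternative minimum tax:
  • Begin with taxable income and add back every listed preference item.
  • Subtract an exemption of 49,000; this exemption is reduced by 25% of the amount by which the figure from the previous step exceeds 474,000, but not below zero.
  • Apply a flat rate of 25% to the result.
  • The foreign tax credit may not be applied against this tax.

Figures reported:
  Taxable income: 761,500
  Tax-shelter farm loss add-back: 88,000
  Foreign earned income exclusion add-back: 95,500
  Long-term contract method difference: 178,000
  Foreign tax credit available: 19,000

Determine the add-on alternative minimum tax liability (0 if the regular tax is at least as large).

241,550

Regular tax:
  553,000 × 6% = 33,180
  208,500 × 12% = 25,020
  → 58,200
  Less foreign tax credit 19,000 → 39,200

Alternative minimum tax:
  Adjusted income: 761,500 + 88,000 + 95,500 + 178,000 = 1,123,000
  Exemption: 25% × (1,123,000 − 474,000) = 162,250 ≥ 49,000, so the exemption is fully phased out
  Base: 1,123,000 − 0 = 1,123,000
  1,123,000 × 25% = 280,750

Excess of alternative minimum tax over regular tax: 280,750 − 39,200 = 241,550.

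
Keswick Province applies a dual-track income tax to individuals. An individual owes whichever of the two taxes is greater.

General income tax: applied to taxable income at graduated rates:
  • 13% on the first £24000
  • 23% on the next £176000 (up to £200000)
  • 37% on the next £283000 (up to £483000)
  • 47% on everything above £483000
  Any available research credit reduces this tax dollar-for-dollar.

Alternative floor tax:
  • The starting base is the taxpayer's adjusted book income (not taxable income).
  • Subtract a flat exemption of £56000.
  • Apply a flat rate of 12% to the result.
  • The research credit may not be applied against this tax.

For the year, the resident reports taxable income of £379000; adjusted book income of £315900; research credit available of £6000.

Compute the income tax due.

Alternative floor tax:
  Base (adjusted book income): £315900
  Less exemption £56000 → base £259900
  £259900 × 12% = £31188

General income tax:
  £24000 × 13% = £3120
  £176000 × 23% = £40480
  £179000 × 37% = £66230
  → £109830
  Less research credit £6000 → £103830

£103830 > £31188, so the general income tax governs.

£103830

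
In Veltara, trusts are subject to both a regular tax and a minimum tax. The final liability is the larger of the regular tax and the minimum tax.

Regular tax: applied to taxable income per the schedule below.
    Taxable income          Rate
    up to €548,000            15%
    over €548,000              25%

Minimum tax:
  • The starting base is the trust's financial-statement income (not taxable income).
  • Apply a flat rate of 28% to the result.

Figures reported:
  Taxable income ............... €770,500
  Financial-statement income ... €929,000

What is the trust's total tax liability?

Regular tax:
  €548,000 × 15% = €82,200
  €222,500 × 25% = €55,625
  → €137,825

Minimum tax:
  Base (financial-statement income): €929,000
  €929,000 × 28% = €260,120

€260,120 > €137,825, so the minimum tax is the binding amount.

€260,120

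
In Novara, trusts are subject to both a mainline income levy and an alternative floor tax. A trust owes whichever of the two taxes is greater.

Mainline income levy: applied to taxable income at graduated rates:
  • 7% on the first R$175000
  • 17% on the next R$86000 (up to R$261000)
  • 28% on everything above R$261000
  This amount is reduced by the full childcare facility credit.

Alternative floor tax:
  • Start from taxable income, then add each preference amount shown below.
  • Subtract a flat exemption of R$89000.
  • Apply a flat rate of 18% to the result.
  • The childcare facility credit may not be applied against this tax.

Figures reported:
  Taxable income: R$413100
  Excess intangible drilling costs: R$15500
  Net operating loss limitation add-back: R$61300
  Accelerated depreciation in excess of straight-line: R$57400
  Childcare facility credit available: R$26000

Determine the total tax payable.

R$82494

Mainline income levy:
  R$175000 × 7% = R$12250
  R$86000 × 17% = R$14620
  R$152100 × 28% = R$42588
  → R$69458
  Less childcare facility credit R$26000 → R$43458

Alternative floor tax:
  Adjusted income: R$413100 + R$15500 + R$61300 + R$57400 = R$547300
  Less exemption R$89000 → base R$458300
  R$458300 × 18% = R$82494

R$82494 > R$43458, so the alternative floor tax is the binding amount.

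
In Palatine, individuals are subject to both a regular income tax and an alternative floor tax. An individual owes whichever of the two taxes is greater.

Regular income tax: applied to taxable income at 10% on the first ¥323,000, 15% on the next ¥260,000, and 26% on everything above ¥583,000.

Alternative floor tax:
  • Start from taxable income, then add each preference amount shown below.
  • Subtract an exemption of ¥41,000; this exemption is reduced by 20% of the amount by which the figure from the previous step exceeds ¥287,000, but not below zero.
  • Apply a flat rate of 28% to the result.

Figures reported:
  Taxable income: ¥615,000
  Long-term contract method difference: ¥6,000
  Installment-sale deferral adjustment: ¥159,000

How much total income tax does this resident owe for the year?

Regular income tax:
  ¥323,000 × 10% = ¥32,300
  ¥260,000 × 15% = ¥39,000
  ¥32,000 × 26% = ¥8,320
  → ¥79,620

Alternative floor tax:
  Adjusted income: ¥615,000 + ¥6,000 + ¥159,000 = ¥780,000
  Exemption: 20% × (¥780,000 − ¥287,000) = ¥98,600 ≥ ¥41,000, so the exemption is fully phased out
  Base: ¥780,000 − ¥0 = ¥780,000
  ¥780,000 × 28% = ¥218,400

¥218,400 > ¥79,620, so the alternative floor tax is the binding amount.

¥218,400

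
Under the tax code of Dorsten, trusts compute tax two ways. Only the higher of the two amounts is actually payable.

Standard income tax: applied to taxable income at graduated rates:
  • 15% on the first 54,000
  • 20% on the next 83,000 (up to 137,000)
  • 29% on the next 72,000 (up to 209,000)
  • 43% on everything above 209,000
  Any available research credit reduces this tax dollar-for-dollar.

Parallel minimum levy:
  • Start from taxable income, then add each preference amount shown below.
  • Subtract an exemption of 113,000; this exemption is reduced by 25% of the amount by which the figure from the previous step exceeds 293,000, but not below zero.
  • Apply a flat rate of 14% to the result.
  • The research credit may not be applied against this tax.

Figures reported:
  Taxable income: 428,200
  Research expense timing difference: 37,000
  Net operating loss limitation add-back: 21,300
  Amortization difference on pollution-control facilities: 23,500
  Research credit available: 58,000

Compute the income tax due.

Standard income tax:
  54,000 × 15% = 8,100
  83,000 × 20% = 16,600
  72,000 × 29% = 20,880
  219,200 × 43% = 94,256
  → 139,836
  Less research credit 58,000 → 81,836

Parallel minimum levy:
  Adjusted income: 428,200 + 37,000 + 21,300 + 23,500 = 510,000
  Exemption: 113,000 − 25% × (510,000 − 293,000) = 113,000 − 54,250 = 58,750
  Base: 510,000 − 58,750 = 451,250
  451,250 × 14% = 63,175

81,836 > 63,175, so the standard income tax governs.

81,836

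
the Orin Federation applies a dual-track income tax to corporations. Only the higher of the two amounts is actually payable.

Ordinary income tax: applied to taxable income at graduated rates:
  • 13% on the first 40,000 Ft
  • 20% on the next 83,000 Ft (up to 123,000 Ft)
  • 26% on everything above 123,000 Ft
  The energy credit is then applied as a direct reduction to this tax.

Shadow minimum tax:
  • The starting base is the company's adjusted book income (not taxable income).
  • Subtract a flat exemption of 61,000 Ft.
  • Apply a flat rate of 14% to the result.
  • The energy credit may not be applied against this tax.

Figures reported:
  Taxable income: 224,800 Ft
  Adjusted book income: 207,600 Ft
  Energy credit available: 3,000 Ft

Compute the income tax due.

Shadow minimum tax:
  Base (adjusted book income): 207,600 Ft
  Less exemption 61,000 Ft → base 146,600 Ft
  146,600 Ft × 14% = 20,524 Ft

Ordinary income tax:
  40,000 Ft × 13% = 5,200 Ft
  83,000 Ft × 20% = 16,600 Ft
  101,800 Ft × 26% = 26,468 Ft
  → 48,268 Ft
  Less energy credit 3,000 Ft → 45,268 Ft

45,268 Ft > 20,524 Ft, so the ordinary income tax governs.

45,268 Ft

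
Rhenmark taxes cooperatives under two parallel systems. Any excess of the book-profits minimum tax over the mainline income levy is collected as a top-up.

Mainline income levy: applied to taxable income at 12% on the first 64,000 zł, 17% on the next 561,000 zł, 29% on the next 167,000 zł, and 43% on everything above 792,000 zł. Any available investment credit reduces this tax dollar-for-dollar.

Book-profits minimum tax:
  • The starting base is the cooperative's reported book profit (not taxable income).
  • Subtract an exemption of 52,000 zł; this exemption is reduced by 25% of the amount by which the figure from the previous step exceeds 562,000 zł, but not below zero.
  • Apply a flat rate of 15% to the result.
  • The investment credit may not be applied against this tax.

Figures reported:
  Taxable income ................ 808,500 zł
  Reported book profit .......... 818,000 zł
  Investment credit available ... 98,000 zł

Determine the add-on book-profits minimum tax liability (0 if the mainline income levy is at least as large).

Book-profits minimum tax:
  Base (reported book profit): 818,000 zł
  Exemption: 25% × (818,000 zł − 562,000 zł) = 64,000 zł ≥ 52,000 zł, so the exemption is fully phased out
  Base: 818,000 zł − 0 zł = 818,000 zł
  818,000 zł × 15% = 122,700 zł

Mainline income levy:
  64,000 zł × 12% = 7,680 zł
  561,000 zł × 17% = 95,370 zł
  167,000 zł × 29% = 48,430 zł
  16,500 zł × 43% = 7,095 zł
  → 158,575 zł
  Less investment credit 98,000 zł → 60,575 zł

Excess of book-profits minimum tax over mainline income levy: 122,700 zł − 60,575 zł = 62,125 zł.

62,125 zł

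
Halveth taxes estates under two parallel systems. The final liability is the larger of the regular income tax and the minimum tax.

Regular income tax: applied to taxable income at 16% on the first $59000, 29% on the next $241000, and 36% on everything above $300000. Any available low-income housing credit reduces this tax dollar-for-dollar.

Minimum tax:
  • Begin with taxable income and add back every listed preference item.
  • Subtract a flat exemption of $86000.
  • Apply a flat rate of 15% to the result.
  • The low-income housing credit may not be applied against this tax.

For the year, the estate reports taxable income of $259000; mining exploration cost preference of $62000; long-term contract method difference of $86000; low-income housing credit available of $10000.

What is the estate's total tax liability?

Minimum tax:
  Adjusted income: $259000 + $62000 + $86000 = $407000
  Less exemption $86000 → base $321000
  $321000 × 15% = $48150

Regular income tax:
  $59000 × 16% = $9440
  $200000 × 29% = $58000
  → $67440
  Less low-income housing credit $10000 → $57440

$57440 > $48150, so the regular income tax governs.

$57440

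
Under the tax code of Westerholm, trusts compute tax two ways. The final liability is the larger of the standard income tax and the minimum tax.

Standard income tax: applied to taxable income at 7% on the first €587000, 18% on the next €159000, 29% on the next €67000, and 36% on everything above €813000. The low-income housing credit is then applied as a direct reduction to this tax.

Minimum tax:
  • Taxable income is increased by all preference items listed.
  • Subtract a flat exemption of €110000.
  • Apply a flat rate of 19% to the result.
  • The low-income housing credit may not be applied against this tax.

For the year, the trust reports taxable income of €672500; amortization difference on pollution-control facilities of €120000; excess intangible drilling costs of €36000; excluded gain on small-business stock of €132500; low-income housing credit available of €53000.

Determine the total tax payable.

Standard income tax:
  €587000 × 7% = €41090
  €85500 × 18% = €15390
  → €56480
  Less low-income housing credit €53000 → €3480

Minimum tax:
  Adjusted income: €672500 + €120000 + €36000 + €132500 = €961000
  Less exemption €110000 → base €851000
  €851000 × 19% = €161690

€161690 > €3480, so the minimum tax is the binding amount.

€161690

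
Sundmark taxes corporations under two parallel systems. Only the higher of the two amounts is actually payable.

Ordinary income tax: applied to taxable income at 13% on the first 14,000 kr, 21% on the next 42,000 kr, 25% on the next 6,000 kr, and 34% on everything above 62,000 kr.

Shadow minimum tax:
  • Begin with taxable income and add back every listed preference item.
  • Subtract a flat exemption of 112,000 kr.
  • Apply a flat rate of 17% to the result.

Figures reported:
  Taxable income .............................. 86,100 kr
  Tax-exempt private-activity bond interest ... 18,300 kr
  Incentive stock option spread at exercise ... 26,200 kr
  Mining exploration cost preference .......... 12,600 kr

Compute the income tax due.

20,334 kr

Shadow minimum tax:
  Adjusted income: 86,100 kr + 18,300 kr + 26,200 kr + 12,600 kr = 143,200 kr
  Less exemption 112,000 kr → base 31,200 kr
  31,200 kr × 17% = 5,304 kr

Ordinary income tax:
  14,000 kr × 13% = 1,820 kr
  42,000 kr × 21% = 8,820 kr
  6,000 kr × 25% = 1,500 kr
  24,100 kr × 34% = 8,194 kr
  → 20,334 kr

20,334 kr > 5,304 kr, so the ordinary income tax governs.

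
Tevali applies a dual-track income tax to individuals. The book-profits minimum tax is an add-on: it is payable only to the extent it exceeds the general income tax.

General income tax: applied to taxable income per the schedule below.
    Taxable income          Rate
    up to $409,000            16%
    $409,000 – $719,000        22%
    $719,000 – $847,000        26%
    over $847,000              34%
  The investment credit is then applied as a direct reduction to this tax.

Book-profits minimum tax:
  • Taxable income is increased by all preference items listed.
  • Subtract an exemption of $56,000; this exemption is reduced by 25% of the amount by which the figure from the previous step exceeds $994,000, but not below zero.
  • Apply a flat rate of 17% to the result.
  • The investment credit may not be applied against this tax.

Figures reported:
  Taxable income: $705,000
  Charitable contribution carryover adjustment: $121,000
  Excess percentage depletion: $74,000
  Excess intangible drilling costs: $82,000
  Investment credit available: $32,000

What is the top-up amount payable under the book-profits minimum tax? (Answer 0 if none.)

$58,860

General income tax:
  $409,000 × 16% = $65,440
  $296,000 × 22% = $65,120
  → $130,560
  Less investment credit $32,000 → $98,560

Book-profits minimum tax:
  Adjusted income: $705,000 + $121,000 + $74,000 + $82,000 = $982,000
  Exemption: $982,000 ≤ $994,000, so full $56,000 applies
  Base: $982,000 − $56,000 = $926,000
  $926,000 × 17% = $157,420

Excess of book-profits minimum tax over general income tax: $157,420 − $98,560 = $58,860.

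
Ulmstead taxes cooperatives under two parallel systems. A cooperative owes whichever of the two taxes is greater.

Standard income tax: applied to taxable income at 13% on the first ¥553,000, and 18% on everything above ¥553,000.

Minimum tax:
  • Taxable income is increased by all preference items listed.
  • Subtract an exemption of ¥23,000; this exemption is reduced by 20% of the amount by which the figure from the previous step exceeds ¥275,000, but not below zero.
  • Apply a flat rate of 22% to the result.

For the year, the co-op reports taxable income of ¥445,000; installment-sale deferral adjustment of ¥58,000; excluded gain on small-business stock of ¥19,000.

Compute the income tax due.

Minimum tax:
  Adjusted income: ¥445,000 + ¥58,000 + ¥19,000 = ¥522,000
  Exemption: 20% × (¥522,000 − ¥275,000) = ¥49,400 ≥ ¥23,000, so the exemption is fully phased out
  Base: ¥522,000 − ¥0 = ¥522,000
  ¥522,000 × 22% = ¥114,840

Standard income tax:
  ¥445,000 × 13% = ¥57,850

¥114,840 > ¥57,850, so the minimum tax is the binding amount.

¥114,840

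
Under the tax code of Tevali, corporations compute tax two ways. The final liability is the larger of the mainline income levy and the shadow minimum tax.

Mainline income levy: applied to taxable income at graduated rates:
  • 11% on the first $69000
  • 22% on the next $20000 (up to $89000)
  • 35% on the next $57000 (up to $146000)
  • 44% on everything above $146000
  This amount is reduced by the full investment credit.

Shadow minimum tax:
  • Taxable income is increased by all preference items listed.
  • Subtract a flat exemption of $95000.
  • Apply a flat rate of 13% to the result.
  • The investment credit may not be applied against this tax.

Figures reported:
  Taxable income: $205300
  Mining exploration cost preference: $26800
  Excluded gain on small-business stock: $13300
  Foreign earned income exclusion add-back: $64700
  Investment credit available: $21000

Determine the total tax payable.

$37032

Mainline income levy:
  $69000 × 11% = $7590
  $20000 × 22% = $4400
  $57000 × 35% = $19950
  $59300 × 44% = $26092
  → $58032
  Less investment credit $21000 → $37032

Shadow minimum tax:
  Adjusted income: $205300 + $26800 + $13300 + $64700 = $310100
  Less exemption $95000 → base $215100
  $215100 × 13% = $27963

$37032 > $27963, so the mainline income levy governs.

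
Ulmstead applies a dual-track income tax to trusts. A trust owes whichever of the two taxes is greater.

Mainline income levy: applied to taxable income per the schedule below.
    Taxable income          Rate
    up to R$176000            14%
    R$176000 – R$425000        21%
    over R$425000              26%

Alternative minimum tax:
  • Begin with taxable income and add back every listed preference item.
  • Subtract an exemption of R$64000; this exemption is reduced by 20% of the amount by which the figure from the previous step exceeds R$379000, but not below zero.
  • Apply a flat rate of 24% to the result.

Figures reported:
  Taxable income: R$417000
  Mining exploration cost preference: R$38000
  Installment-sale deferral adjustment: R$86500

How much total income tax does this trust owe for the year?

R$122400

Mainline income levy:
  R$176000 × 14% = R$24640
  R$241000 × 21% = R$50610
  → R$75250

Alternative minimum tax:
  Adjusted income: R$417000 + R$38000 + R$86500 = R$541500
  Exemption: R$64000 − 20% × (R$541500 − R$379000) = R$64000 − R$32500 = R$31500
  Base: R$541500 − R$31500 = R$510000
  R$510000 × 24% = R$122400

R$122400 > R$75250, so the alternative minimum tax is the binding amount.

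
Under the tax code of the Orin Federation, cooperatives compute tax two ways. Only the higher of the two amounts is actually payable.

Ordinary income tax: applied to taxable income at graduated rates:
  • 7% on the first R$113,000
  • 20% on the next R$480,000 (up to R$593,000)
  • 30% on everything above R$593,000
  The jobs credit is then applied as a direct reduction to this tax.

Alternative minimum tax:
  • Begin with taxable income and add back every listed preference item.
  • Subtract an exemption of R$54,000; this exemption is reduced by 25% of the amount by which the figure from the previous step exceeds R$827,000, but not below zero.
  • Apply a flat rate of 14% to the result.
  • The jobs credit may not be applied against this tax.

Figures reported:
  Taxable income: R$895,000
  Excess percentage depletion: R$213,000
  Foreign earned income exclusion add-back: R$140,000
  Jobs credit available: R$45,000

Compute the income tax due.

R$174,720

Alternative minimum tax:
  Adjusted income: R$895,000 + R$213,000 + R$140,000 = R$1,248,000
  Exemption: 25% × (R$1,248,000 − R$827,000) = R$105,250 ≥ R$54,000, so the exemption is fully phased out
  Base: R$1,248,000 − R$0 = R$1,248,000
  R$1,248,000 × 14% = R$174,720

Ordinary income tax:
  R$113,000 × 7% = R$7,910
  R$480,000 × 20% = R$96,000
  R$302,000 × 30% = R$90,600
  → R$194,510
  Less jobs credit R$45,000 → R$149,510

R$174,720 > R$149,510, so the alternative minimum tax is the binding amount.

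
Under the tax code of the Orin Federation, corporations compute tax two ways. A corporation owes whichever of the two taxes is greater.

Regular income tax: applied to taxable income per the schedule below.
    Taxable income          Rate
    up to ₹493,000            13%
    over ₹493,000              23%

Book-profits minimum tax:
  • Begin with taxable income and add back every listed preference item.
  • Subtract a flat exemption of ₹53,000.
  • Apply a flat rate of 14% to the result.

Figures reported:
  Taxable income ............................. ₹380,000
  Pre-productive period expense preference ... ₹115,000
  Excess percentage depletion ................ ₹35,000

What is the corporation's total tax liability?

Regular income tax:
  ₹380,000 × 13% = ₹49,400

Book-profits minimum tax:
  Adjusted income: ₹380,000 + ₹115,000 + ₹35,000 = ₹530,000
  Less exemption ₹53,000 → base ₹477,000
  ₹477,000 × 14% = ₹66,780

₹66,780 > ₹49,400, so the book-profits minimum tax is the binding amount.

₹66,780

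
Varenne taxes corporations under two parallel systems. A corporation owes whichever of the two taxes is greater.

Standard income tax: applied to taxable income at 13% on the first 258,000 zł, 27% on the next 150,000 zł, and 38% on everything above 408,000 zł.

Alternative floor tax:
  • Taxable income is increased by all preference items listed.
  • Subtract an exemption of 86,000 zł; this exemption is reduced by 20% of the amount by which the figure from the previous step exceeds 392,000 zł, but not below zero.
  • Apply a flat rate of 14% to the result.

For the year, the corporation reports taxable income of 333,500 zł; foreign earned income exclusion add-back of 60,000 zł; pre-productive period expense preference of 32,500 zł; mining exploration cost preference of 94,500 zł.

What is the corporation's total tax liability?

Alternative floor tax:
  Adjusted income: 333,500 zł + 60,000 zł + 32,500 zł + 94,500 zł = 520,500 zł
  Exemption: 86,000 zł − 20% × (520,500 zł − 392,000 zł) = 86,000 zł − 25,700 zł = 60,300 zł
  Base: 520,500 zł − 60,300 zł = 460,200 zł
  460,200 zł × 14% = 64,428 zł

Standard income tax:
  258,000 zł × 13% = 33,540 zł
  75,500 zł × 27% = 20,385 zł
  → 53,925 zł

64,428 zł > 53,925 zł, so the alternative floor tax is the binding amount.

64,428 zł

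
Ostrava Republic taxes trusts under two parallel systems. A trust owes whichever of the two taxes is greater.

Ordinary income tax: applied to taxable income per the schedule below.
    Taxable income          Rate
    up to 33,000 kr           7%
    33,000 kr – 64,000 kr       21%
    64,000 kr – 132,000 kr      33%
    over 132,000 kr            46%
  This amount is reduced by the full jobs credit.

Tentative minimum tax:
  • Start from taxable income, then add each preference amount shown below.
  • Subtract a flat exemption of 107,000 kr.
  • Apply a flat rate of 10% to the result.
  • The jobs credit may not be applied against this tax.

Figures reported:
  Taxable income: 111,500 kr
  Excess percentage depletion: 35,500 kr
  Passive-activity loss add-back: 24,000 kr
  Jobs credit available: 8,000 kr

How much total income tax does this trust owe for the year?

16,495 kr

Ordinary income tax:
  33,000 kr × 7% = 2,310 kr
  31,000 kr × 21% = 6,510 kr
  47,500 kr × 33% = 15,675 kr
  → 24,495 kr
  Less jobs credit 8,000 kr → 16,495 kr

Tentative minimum tax:
  Adjusted income: 111,500 kr + 35,500 kr + 24,000 kr = 171,000 kr
  Less exemption 107,000 kr → base 64,000 kr
  64,000 kr × 10% = 6,400 kr

16,495 kr > 6,400 kr, so the ordinary income tax governs.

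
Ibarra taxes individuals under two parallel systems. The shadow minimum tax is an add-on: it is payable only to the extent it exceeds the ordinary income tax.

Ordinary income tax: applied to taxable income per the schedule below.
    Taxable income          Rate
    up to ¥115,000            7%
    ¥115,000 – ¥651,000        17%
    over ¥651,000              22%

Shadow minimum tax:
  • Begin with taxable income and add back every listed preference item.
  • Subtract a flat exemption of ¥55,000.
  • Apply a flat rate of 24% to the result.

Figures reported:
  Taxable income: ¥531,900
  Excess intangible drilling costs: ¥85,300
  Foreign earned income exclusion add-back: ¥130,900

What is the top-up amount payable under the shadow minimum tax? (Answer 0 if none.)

Shadow minimum tax:
  Adjusted income: ¥531,900 + ¥85,300 + ¥130,900 = ¥748,100
  Less exemption ¥55,000 → base ¥693,100
  ¥693,100 × 24% = ¥166,344

Ordinary income tax:
  ¥115,000 × 7% = ¥8,050
  ¥416,900 × 17% = ¥70,873
  → ¥78,923

Excess of shadow minimum tax over ordinary income tax: ¥166,344 − ¥78,923 = ¥87,421.

¥87,421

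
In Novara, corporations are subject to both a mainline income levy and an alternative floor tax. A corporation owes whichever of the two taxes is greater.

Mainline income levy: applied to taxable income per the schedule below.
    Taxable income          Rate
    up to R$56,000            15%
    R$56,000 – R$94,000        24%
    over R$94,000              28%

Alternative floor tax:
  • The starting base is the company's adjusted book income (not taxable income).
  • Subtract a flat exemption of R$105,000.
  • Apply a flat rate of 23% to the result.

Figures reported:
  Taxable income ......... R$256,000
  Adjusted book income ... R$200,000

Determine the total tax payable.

R$62,880

Alternative floor tax:
  Base (adjusted book income): R$200,000
  Less exemption R$105,000 → base R$95,000
  R$95,000 × 23% = R$21,850

Mainline income levy:
  R$56,000 × 15% = R$8,400
  R$38,000 × 24% = R$9,120
  R$162,000 × 28% = R$45,360
  → R$62,880

R$62,880 > R$21,850, so the mainline income levy governs.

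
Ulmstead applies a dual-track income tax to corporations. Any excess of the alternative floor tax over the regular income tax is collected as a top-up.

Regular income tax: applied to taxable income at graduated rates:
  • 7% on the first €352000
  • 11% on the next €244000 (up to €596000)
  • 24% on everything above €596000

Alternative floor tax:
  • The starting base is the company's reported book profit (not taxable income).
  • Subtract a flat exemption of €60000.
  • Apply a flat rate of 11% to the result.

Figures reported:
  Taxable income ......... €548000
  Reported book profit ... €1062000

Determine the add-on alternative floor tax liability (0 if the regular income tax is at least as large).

Alternative floor tax:
  Base (reported book profit): €1062000
  Less exemption €60000 → base €1002000
  €1002000 × 11% = €110220

Regular income tax:
  €352000 × 7% = €24640
  €196000 × 11% = €21560
  → €46200

Excess of alternative floor tax over regular income tax: €110220 − €46200 = €64020.

€64020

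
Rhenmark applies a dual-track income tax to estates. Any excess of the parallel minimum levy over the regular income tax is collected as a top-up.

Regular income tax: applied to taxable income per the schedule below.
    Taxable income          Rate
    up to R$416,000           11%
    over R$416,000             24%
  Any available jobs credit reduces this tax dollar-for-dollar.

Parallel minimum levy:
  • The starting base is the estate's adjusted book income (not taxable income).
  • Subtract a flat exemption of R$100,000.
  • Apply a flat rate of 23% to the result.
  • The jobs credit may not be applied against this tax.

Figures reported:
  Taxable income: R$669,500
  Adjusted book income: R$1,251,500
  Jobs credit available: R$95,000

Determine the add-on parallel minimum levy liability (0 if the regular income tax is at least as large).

Parallel minimum levy:
  Base (adjusted book income): R$1,251,500
  Less exemption R$100,000 → base R$1,151,500
  R$1,151,500 × 23% = R$264,845

Regular income tax:
  R$416,000 × 11% = R$45,760
  R$253,500 × 24% = R$60,840
  → R$106,600
  Less jobs credit R$95,000 → R$11,600

Excess of parallel minimum levy over regular income tax: R$264,845 − R$11,600 = R$253,245.

R$253,245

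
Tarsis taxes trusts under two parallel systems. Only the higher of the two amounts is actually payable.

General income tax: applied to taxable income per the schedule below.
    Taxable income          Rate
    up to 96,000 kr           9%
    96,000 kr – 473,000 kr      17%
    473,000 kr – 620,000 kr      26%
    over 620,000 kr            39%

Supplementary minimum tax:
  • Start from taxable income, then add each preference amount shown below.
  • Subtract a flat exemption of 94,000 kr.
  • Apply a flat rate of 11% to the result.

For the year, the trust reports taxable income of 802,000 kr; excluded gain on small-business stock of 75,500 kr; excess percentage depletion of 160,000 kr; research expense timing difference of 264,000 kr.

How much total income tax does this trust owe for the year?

181,930 kr

Supplementary minimum tax:
  Adjusted income: 802,000 kr + 75,500 kr + 160,000 kr + 264,000 kr = 1,301,500 kr
  Less exemption 94,000 kr → base 1,207,500 kr
  1,207,500 kr × 11% = 132,825 kr

General income tax:
  96,000 kr × 9% = 8,640 kr
  377,000 kr × 17% = 64,090 kr
  147,000 kr × 26% = 38,220 kr
  182,000 kr × 39% = 70,980 kr
  → 181,930 kr

181,930 kr > 132,825 kr, so the general income tax governs.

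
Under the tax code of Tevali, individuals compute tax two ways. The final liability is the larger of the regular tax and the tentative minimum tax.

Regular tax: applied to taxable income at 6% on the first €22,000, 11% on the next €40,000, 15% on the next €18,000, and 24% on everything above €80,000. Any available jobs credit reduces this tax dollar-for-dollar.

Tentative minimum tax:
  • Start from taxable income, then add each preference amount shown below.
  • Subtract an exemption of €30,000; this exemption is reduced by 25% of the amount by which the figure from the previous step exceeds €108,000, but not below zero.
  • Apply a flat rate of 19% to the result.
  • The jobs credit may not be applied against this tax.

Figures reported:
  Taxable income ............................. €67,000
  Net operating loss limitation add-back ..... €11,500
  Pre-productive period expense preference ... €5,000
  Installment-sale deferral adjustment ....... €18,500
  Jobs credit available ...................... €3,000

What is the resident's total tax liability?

€13,680

Tentative minimum tax:
  Adjusted income: €67,000 + €11,500 + €5,000 + €18,500 = €102,000
  Exemption: €102,000 ≤ €108,000, so full €30,000 applies
  Base: €102,000 − €30,000 = €72,000
  €72,000 × 19% = €13,680

Regular tax:
  €22,000 × 6% = €1,320
  €40,000 × 11% = €4,400
  €5,000 × 15% = €750
  → €6,470
  Less jobs credit €3,000 → €3,470

€13,680 > €3,470, so the tentative minimum tax is the binding amount.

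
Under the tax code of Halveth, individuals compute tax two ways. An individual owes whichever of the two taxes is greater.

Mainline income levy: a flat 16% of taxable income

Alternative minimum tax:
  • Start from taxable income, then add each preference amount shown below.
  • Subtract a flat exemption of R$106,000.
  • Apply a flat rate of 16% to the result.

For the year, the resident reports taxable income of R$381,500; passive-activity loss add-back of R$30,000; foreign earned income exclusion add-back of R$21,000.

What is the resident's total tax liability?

R$61,040

Alternative minimum tax:
  Adjusted income: R$381,500 + R$30,000 + R$21,000 = R$432,500
  Less exemption R$106,000 → base R$326,500
  R$326,500 × 16% = R$52,240

Mainline income levy:
  R$381,500 × 16% = R$61,040

R$61,040 > R$52,240, so the mainline income levy governs.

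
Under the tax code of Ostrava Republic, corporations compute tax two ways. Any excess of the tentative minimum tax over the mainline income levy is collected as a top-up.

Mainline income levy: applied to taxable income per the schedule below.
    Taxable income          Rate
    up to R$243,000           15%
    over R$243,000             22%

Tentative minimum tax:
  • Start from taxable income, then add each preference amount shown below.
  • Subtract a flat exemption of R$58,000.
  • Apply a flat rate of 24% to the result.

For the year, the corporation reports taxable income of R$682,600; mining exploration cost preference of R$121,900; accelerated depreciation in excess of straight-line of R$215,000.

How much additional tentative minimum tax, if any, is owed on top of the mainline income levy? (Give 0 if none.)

Mainline income levy:
  R$243,000 × 15% = R$36,450
  R$439,600 × 22% = R$96,712
  → R$133,162

Tentative minimum tax:
  Adjusted income: R$682,600 + R$121,900 + R$215,000 = R$1,019,500
  Less exemption R$58,000 → base R$961,500
  R$961,500 × 24% = R$230,760

Excess of tentative minimum tax over mainline income levy: R$230,760 − R$133,162 = R$97,598.

R$97,598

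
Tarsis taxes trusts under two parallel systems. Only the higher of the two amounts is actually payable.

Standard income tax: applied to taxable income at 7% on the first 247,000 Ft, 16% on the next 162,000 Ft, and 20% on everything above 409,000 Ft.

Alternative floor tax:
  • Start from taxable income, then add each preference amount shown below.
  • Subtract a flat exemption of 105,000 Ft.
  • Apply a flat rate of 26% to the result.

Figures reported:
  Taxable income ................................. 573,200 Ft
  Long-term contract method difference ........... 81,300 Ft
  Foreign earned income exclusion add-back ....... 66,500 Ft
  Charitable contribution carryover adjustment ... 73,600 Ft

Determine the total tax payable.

Alternative floor tax:
  Adjusted income: 573,200 Ft + 81,300 Ft + 66,500 Ft + 73,600 Ft = 794,600 Ft
  Less exemption 105,000 Ft → base 689,600 Ft
  689,600 Ft × 26% = 179,296 Ft

Standard income tax:
  247,000 Ft × 7% = 17,290 Ft
  162,000 Ft × 16% = 25,920 Ft
  164,200 Ft × 20% = 32,840 Ft
  → 76,050 Ft

179,296 Ft > 76,050 Ft, so the alternative floor tax is the binding amount.

179,296 Ft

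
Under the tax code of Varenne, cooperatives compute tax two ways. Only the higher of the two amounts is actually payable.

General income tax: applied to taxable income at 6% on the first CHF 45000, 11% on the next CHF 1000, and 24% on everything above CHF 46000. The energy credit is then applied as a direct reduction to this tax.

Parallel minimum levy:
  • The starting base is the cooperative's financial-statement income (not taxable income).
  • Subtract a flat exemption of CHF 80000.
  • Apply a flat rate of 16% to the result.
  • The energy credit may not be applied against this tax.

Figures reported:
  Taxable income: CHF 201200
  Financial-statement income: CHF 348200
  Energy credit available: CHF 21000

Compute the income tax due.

CHF 42912

General income tax:
  CHF 45000 × 6% = CHF 2700
  CHF 1000 × 11% = CHF 110
  CHF 155200 × 24% = CHF 37248
  → CHF 40058
  Less energy credit CHF 21000 → CHF 19058

Parallel minimum levy:
  Base (financial-statement income): CHF 348200
  Less exemption CHF 80000 → base CHF 268200
  CHF 268200 × 16% = CHF 42912

CHF 42912 > CHF 19058, so the parallel minimum levy is the binding amount.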